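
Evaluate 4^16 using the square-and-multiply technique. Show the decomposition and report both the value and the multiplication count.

Computing 4^16 by squaring (build up from 4^1; each line after the first costs one multiplication):

4^1 = 4
4^2 = (4^1)^2 = 4^2 = 16
4^4 = (4^2)^2 = 16^2 = 256
4^8 = (4^4)^2 = 256^2 = 65536
4^16 = (4^8)^2 = 65536^2 = 4294967296

Result: 4294967296
Multiplications needed: 4 (4 lines after 4^1)

4^16 = 4294967296. Using exponentiation by squaring, this requires 4 multiplications. The key idea: if the exponent is even, square the half-power; if odd, multiply by the base once.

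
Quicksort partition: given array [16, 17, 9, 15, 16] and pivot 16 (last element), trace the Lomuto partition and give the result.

Lomuto partition with pivot = 16:

Initial array: [16, 17, 9, 15, 16]

arr[0]=16 <= 16: swap with position 0, array becomes [16, 17, 9, 15, 16]
arr[1]=17 > 16: no swap
arr[2]=9 <= 16: swap with position 1, array becomes [16, 9, 17, 15, 16]
arr[3]=15 <= 16: swap with position 2, array becomes [16, 9, 15, 17, 16]

Place pivot at position 3: [16, 9, 15, 16, 17]
Pivot position: 3

After partitioning with pivot 16, the array becomes [16, 9, 15, 16, 17]. The pivot is placed at index 3. All elements to the left of the pivot are <= 16, and all elements to the right are > 16.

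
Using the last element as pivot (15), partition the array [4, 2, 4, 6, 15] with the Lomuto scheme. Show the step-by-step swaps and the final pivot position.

Lomuto partition with pivot = 15:

Initial array: [4, 2, 4, 6, 15]

arr[0]=4 <= 15: swap with position 0, array becomes [4, 2, 4, 6, 15]
arr[1]=2 <= 15: swap with position 1, array becomes [4, 2, 4, 6, 15]
arr[2]=4 <= 15: swap with position 2, array becomes [4, 2, 4, 6, 15]
arr[3]=6 <= 15: swap with position 3, array becomes [4, 2, 4, 6, 15]

Place pivot at position 4: [4, 2, 4, 6, 15]
Pivot position: 4

After partitioning with pivot 15, the array becomes [4, 2, 4, 6, 15]. The pivot is placed at index 4. All elements to the left of the pivot are <= 15, and all elements to the right are > 15.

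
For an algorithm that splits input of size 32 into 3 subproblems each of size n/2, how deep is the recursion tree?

For divide and conquer with division factor 2:

Problem sizes at each level:
Level 0: 32
Level 1: 16
Level 2: 8
Level 3: 4
Level 4: 2
Level 5: 1

The root is level 0 and the size-1 base case is level 5 (the tree spans levels 0 through 5, i.e. 6 levels counting the root), so the depth is the number of divisions: log_2(32) = 5

The recursion tree depth is log_2(32) = 5. At each level, the problem size is divided by 2, so it takes 5 divisions to reduce to a base case of size 1. The algorithm makes 3 recursive calls at each level.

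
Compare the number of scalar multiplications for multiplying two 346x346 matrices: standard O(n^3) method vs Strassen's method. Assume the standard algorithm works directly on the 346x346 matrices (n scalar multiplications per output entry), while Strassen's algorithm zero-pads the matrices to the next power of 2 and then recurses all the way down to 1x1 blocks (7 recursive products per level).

Matrix multiplication for 346x346 matrices:

Strassen's algorithm requires power-of-2 dimensions. Pad 346x346 to 512x512 (next power of 2).

Standard algorithm: 346^3 = 41421736 multiplications
Strassen's algorithm: 7^(log2(512)) = 7^9 = 40353607 multiplications
Savings: 41421736 - 40353607 = 1068129 multiplications

Standard: 41421736 multiplications (346^3). Strassen: 40353607 multiplications (7^9, after padding to 512x512). Strassen reduces 8 recursive multiplications to 7 at each level.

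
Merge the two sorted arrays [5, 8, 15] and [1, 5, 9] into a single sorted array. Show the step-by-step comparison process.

Merging process:

Compare 5 vs 1: take 1 from right. Merged: [1]
Compare 5 vs 5: take 5 from left. Merged: [1, 5]
Compare 8 vs 5: take 5 from right. Merged: [1, 5, 5]
Compare 8 vs 9: take 8 from left. Merged: [1, 5, 5, 8]
Compare 15 vs 9: take 9 from right. Merged: [1, 5, 5, 8, 9]
Append remaining from left: [15]. Merged: [1, 5, 5, 8, 9, 15]

Final merged array: [1, 5, 5, 8, 9, 15]
Total comparisons: 5

The merged array is [1, 5, 5, 8, 9, 15], requiring 5 comparisons. The merge step runs in O(n) time where n is the total number of elements.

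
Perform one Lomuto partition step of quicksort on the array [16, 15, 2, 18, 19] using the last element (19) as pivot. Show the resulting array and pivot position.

Lomuto partition with pivot = 19:

Initial array: [16, 15, 2, 18, 19]

arr[0]=16 <= 19: swap with position 0, array becomes [16, 15, 2, 18, 19]
arr[1]=15 <= 19: swap with position 1, array becomes [16, 15, 2, 18, 19]
arr[2]=2 <= 19: swap with position 2, array becomes [16, 15, 2, 18, 19]
arr[3]=18 <= 19: swap with position 3, array becomes [16, 15, 2, 18, 19]

Place pivot at position 4: [16, 15, 2, 18, 19]
Pivot position: 4

After partitioning with pivot 19, the array becomes [16, 15, 2, 18, 19]. The pivot is placed at index 4. All elements to the left of the pivot are <= 19, and all elements to the right are > 19.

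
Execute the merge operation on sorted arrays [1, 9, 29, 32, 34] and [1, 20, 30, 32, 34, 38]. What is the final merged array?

Merging process:

Compare 1 vs 1: take 1 from left. Merged: [1]
Compare 9 vs 1: take 1 from right. Merged: [1, 1]
Compare 9 vs 20: take 9 from left. Merged: [1, 1, 9]
Compare 29 vs 20: take 20 from right. Merged: [1, 1, 9, 20]
Compare 29 vs 30: take 29 from left. Merged: [1, 1, 9, 20, 29]
Compare 32 vs 30: take 30 from right. Merged: [1, 1, 9, 20, 29, 30]
Compare 32 vs 32: take 32 from left. Merged: [1, 1, 9, 20, 29, 30, 32]
Compare 34 vs 32: take 32 from right. Merged: [1, 1, 9, 20, 29, 30, 32, 32]
Compare 34 vs 34: take 34 from left. Merged: [1, 1, 9, 20, 29, 30, 32, 32, 34]
Append remaining from right: [34, 38]. Merged: [1, 1, 9, 20, 29, 30, 32, 32, 34, 34, 38]

Final merged array: [1, 1, 9, 20, 29, 30, 32, 32, 34, 34, 38]
Total comparisons: 9

The merged array is [1, 1, 9, 20, 29, 30, 32, 32, 34, 34, 38], requiring 9 comparisons. The merge step runs in O(n) time where n is the total number of elements.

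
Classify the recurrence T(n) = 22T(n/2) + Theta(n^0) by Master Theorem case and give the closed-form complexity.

Master Theorem for T(n) = 22T(n/2) + O(n^0):

a = 22, b = 2, c = 0
log_b(a) = log_2(22) = 4.4594

Case 1: c = 0 < log_2(22) = 4.4594
T(n) = O(n^(log_2 22))

For T(n) = 22T(n/2) + O(n^0): log_2(22) = 4.4594. This is Case 1 of the Master Theorem (c < log_b(a), work dominated by leaves), giving O(n^(log_2 22)).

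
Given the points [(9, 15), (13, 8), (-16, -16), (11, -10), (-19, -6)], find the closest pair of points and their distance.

Computing all pairwise distances among 5 points:

d((9, 15), (13, 8)) = 8.0623 <-- minimum
d((9, 15), (-16, -16)) = 39.8246
d((9, 15), (11, -10)) = 25.0799
d((9, 15), (-19, -6)) = 35.0
d((13, 8), (-16, -16)) = 37.6431
d((13, 8), (11, -10)) = 18.1108
d((13, 8), (-19, -6)) = 34.9285
d((-16, -16), (11, -10)) = 27.6586
d((-16, -16), (-19, -6)) = 10.4403
d((11, -10), (-19, -6)) = 30.2655

Closest pair: (9, 15) and (13, 8) with distance 8.0623

The closest pair is (9, 15) and (13, 8) with Euclidean distance 8.0623. For 5 points, brute-force pairwise comparison is shown above. For large n, the divide-and-conquer algorithm (sort by x, recurse on halves, check the dividing strip) achieves O(n log n).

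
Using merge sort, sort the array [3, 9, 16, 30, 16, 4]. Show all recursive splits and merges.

Merge sort trace:

Split: [3, 9, 16, 30, 16, 4] -> [3, 9, 16] and [30, 16, 4]
  Split: [3, 9, 16] -> [3] and [9, 16]
    Split: [9, 16] -> [9] and [16]
    Merge: [9] + [16] -> [9, 16]
  Merge: [3] + [9, 16] -> [3, 9, 16]
  Split: [30, 16, 4] -> [30] and [16, 4]
    Split: [16, 4] -> [16] and [4]
    Merge: [16] + [4] -> [4, 16]
  Merge: [30] + [4, 16] -> [4, 16, 30]
Merge: [3, 9, 16] + [4, 16, 30] -> [3, 4, 9, 16, 16, 30]

Final sorted array: [3, 4, 9, 16, 16, 30]

The merge sort proceeds by recursively splitting the array and merging sorted halves.
After all merges, the sorted array is [3, 4, 9, 16, 16, 30].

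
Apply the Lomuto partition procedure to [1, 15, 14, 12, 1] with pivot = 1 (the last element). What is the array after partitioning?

Lomuto partition with pivot = 1:

Initial array: [1, 15, 14, 12, 1]

arr[0]=1 <= 1: swap with position 0, array becomes [1, 15, 14, 12, 1]
arr[1]=15 > 1: no swap
arr[2]=14 > 1: no swap
arr[3]=12 > 1: no swap

Place pivot at position 1: [1, 1, 14, 12, 15]
Pivot position: 1

After partitioning with pivot 1, the array becomes [1, 1, 14, 12, 15]. The pivot is placed at index 1. All elements to the left of the pivot are <= 1, and all elements to the right are > 1.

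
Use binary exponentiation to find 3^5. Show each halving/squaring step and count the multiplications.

Computing 3^5 by squaring (build up from 3^1; each line after the first costs one multiplication):

3^1 = 3
3^2 = (3^1)^2 = 3^2 = 9
3^4 = (3^2)^2 = 9^2 = 81
3^5 = 3 * 3^4 = 3 * 81 = 243

Result: 243
Multiplications needed: 3 (3 lines after 3^1)

3^5 = 243. Using exponentiation by squaring, this requires 3 multiplications. The key idea: if the exponent is even, square the half-power; if odd, multiply by the base once.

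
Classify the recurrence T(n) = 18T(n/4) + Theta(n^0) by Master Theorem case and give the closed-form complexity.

Master Theorem for T(n) = 18T(n/4) + O(n^0):

a = 18, b = 4, c = 0
log_b(a) = log_4(18) = 2.0850

Case 1: c = 0 < log_4(18) = 2.0850
T(n) = O(n^(log_4 18))

For T(n) = 18T(n/4) + O(n^0): log_4(18) = 2.0850. This is Case 1 of the Master Theorem (c < log_b(a), work dominated by leaves), giving O(n^(log_4 18)).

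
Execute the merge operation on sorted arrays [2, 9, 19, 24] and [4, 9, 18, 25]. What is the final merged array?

Merging process:

Compare 2 vs 4: take 2 from left. Merged: [2]
Compare 9 vs 4: take 4 from right. Merged: [2, 4]
Compare 9 vs 9: take 9 from left. Merged: [2, 4, 9]
Compare 19 vs 9: take 9 from right. Merged: [2, 4, 9, 9]
Compare 19 vs 18: take 18 from right. Merged: [2, 4, 9, 9, 18]
Compare 19 vs 25: take 19 from left. Merged: [2, 4, 9, 9, 18, 19]
Compare 24 vs 25: take 24 from left. Merged: [2, 4, 9, 9, 18, 19, 24]
Append remaining from right: [25]. Merged: [2, 4, 9, 9, 18, 19, 24, 25]

Final merged array: [2, 4, 9, 9, 18, 19, 24, 25]
Total comparisons: 7

The merged array is [2, 4, 9, 9, 18, 19, 24, 25], requiring 7 comparisons. The merge step runs in O(n) time where n is the total number of elements.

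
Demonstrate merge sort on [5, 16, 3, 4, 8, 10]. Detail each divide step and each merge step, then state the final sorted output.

Merge sort trace:

Split: [5, 16, 3, 4, 8, 10] -> [5, 16, 3] and [4, 8, 10]
  Split: [5, 16, 3] -> [5] and [16, 3]
    Split: [16, 3] -> [16] and [3]
    Merge: [16] + [3] -> [3, 16]
  Merge: [5] + [3, 16] -> [3, 5, 16]
  Split: [4, 8, 10] -> [4] and [8, 10]
    Split: [8, 10] -> [8] and [10]
    Merge: [8] + [10] -> [8, 10]
  Merge: [4] + [8, 10] -> [4, 8, 10]
Merge: [3, 5, 16] + [4, 8, 10] -> [3, 4, 5, 8, 10, 16]

Final sorted array: [3, 4, 5, 8, 10, 16]

The merge sort proceeds by recursively splitting the array and merging sorted halves.
After all merges, the sorted array is [3, 4, 5, 8, 10, 16].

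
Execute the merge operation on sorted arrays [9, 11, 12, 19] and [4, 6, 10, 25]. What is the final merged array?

Merging process:

Compare 9 vs 4: take 4 from right. Merged: [4]
Compare 9 vs 6: take 6 from right. Merged: [4, 6]
Compare 9 vs 10: take 9 from left. Merged: [4, 6, 9]
Compare 11 vs 10: take 10 from right. Merged: [4, 6, 9, 10]
Compare 11 vs 25: take 11 from left. Merged: [4, 6, 9, 10, 11]
Compare 12 vs 25: take 12 from left. Merged: [4, 6, 9, 10, 11, 12]
Compare 19 vs 25: take 19 from left. Merged: [4, 6, 9, 10, 11, 12, 19]
Append remaining from right: [25]. Merged: [4, 6, 9, 10, 11, 12, 19, 25]

Final merged array: [4, 6, 9, 10, 11, 12, 19, 25]
Total comparisons: 7

The merged array is [4, 6, 9, 10, 11, 12, 19, 25], requiring 7 comparisons. The merge step runs in O(n) time where n is the total number of elements.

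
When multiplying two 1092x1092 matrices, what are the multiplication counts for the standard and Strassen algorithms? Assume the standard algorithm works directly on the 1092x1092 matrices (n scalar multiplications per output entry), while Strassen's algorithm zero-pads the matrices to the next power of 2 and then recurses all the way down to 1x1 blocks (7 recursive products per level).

Matrix multiplication for 1092x1092 matrices:

Strassen's algorithm requires power-of-2 dimensions. Pad 1092x1092 to 2048x2048 (next power of 2).

Standard algorithm: 1092^3 = 1302170688 multiplications
Strassen's algorithm: 7^(log2(2048)) = 7^11 = 1977326743 multiplications
Difference: 1302170688 - 1977326743 = -675156055 (Strassen uses MORE here due to padding overhead — for small or just-over-power-of-2 n, padding can outweigh the per-level savings)

Standard: 1302170688 multiplications (1092^3). Strassen: 1977326743 multiplications (7^11, after padding to 2048x2048). Strassen reduces 8 recursive multiplications to 7 at each level.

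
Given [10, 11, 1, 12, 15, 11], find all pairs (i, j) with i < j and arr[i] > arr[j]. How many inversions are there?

Finding inversions in [10, 11, 1, 12, 15, 11]:

(0, 2): arr[0]=10 > arr[2]=1
(1, 2): arr[1]=11 > arr[2]=1
(3, 5): arr[3]=12 > arr[5]=11
(4, 5): arr[4]=15 > arr[5]=11

Total inversions: 4

The array has 4 inversion(s): (0,2), (1,2), (3,5), (4,5). Each pair (i,j) satisfies i < j and arr[i] > arr[j].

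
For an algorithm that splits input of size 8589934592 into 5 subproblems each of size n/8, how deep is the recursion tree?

For divide and conquer with division factor 8:

Problem sizes at each level:
Level 0: 8589934592
Level 1: 1073741824
Level 2: 134217728
Level 3: 16777216
Level 4: 2097152
Level 5: 262144
Level 6: 32768
Level 7: 4096
Level 8: 512
Level 9: 64
Level 10: 8
Level 11: 1

The root is level 0 and the size-1 base case is level 11 (the tree spans levels 0 through 11, i.e. 12 levels counting the root), so the depth is the number of divisions: log_8(8589934592) = 11

The recursion tree depth is log_8(8589934592) = 11. At each level, the problem size is divided by 8, so it takes 11 divisions to reduce to a base case of size 1. The algorithm makes 5 recursive calls at each level.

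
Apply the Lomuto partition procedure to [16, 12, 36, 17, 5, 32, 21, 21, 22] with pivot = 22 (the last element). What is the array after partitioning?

Lomuto partition with pivot = 22:

Initial array: [16, 12, 36, 17, 5, 32, 21, 21, 22]

arr[0]=16 <= 22: swap with position 0, array becomes [16, 12, 36, 17, 5, 32, 21, 21, 22]
arr[1]=12 <= 22: swap with position 1, array becomes [16, 12, 36, 17, 5, 32, 21, 21, 22]
arr[2]=36 > 22: no swap
arr[3]=17 <= 22: swap with position 2, array becomes [16, 12, 17, 36, 5, 32, 21, 21, 22]
arr[4]=5 <= 22: swap with position 3, array becomes [16, 12, 17, 5, 36, 32, 21, 21, 22]
arr[5]=32 > 22: no swap
arr[6]=21 <= 22: swap with position 4, array becomes [16, 12, 17, 5, 21, 32, 36, 21, 22]
arr[7]=21 <= 22: swap with position 5, array becomes [16, 12, 17, 5, 21, 21, 36, 32, 22]

Place pivot at position 6: [16, 12, 17, 5, 21, 21, 22, 32, 36]
Pivot position: 6

After partitioning with pivot 22, the array becomes [16, 12, 17, 5, 21, 21, 22, 32, 36]. The pivot is placed at index 6. All elements to the left of the pivot are <= 22, and all elements to the right are > 22.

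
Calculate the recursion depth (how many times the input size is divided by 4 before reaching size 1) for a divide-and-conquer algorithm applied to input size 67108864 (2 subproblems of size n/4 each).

For divide and conquer with division factor 4:

Problem sizes at each level:
Level 0: 67108864
Level 1: 16777216
Level 2: 4194304
Level 3: 1048576
Level 4: 262144
Level 5: 65536
Level 6: 16384
Level 7: 4096
Level 8: 1024
Level 9: 256
Level 10: 64
Level 11: 16
Level 12: 4
Level 13: 1

The root is level 0 and the size-1 base case is level 13 (the tree spans levels 0 through 13, i.e. 14 levels counting the root), so the depth is the number of divisions: log_4(67108864) = 13

The recursion tree depth is log_4(67108864) = 13. At each level, the problem size is divided by 4, so it takes 13 divisions to reduce to a base case of size 1. The algorithm makes 2 recursive calls at each level.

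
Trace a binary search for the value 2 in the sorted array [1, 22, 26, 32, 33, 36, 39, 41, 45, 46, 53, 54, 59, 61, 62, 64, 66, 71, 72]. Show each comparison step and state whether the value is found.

Binary search for 2 in [1, 22, 26, 32, 33, 36, 39, 41, 45, 46, 53, 54, 59, 61, 62, 64, 66, 71, 72]:

lo=0, hi=18, mid=9, arr[mid]=46 -> 46 > 2, search left half
lo=0, hi=8, mid=4, arr[mid]=33 -> 33 > 2, search left half
lo=0, hi=3, mid=1, arr[mid]=22 -> 22 > 2, search left half
lo=0, hi=0, mid=0, arr[mid]=1 -> 1 < 2, search right half
lo=1 > hi=0, target 2 not found

Binary search determines that 2 is not in the array after 4 comparisons. The search space was exhausted without finding the target.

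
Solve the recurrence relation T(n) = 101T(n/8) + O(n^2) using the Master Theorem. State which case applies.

Master Theorem for T(n) = 101T(n/8) + O(n^2):

a = 101, b = 8, c = 2
log_b(a) = log_8(101) = 2.2194

Case 1: c = 2 < log_8(101) = 2.2194
T(n) = O(n^(log_8 101))

For T(n) = 101T(n/8) + O(n^2): log_8(101) = 2.2194. This is Case 1 of the Master Theorem (c < log_b(a), work dominated by leaves), giving O(n^(log_8 101)).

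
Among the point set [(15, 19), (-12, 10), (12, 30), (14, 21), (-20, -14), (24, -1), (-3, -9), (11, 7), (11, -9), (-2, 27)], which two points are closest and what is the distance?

Computing all pairwise distances among 10 points:

d((15, 19), (-12, 10)) = 28.4605
d((15, 19), (12, 30)) = 11.4018
d((15, 19), (14, 21)) = 2.2361 <-- minimum
d((15, 19), (-20, -14)) = 48.1041
d((15, 19), (24, -1)) = 21.9317
d((15, 19), (-3, -9)) = 33.2866
d((15, 19), (11, 7)) = 12.6491
d((15, 19), (11, -9)) = 28.2843
d((15, 19), (-2, 27)) = 18.7883
d((-12, 10), (12, 30)) = 31.241
d((-12, 10), (14, 21)) = 28.2312
d((-12, 10), (-20, -14)) = 25.2982
d((-12, 10), (24, -1)) = 37.6431
d((-12, 10), (-3, -9)) = 21.0238
d((-12, 10), (11, 7)) = 23.1948
d((-12, 10), (11, -9)) = 29.8329
d((-12, 10), (-2, 27)) = 19.7231
d((12, 30), (14, 21)) = 9.2195
d((12, 30), (-20, -14)) = 54.4059
d((12, 30), (24, -1)) = 33.2415
d((12, 30), (-3, -9)) = 41.7852
d((12, 30), (11, 7)) = 23.0217
d((12, 30), (11, -9)) = 39.0128
d((12, 30), (-2, 27)) = 14.3178
d((14, 21), (-20, -14)) = 48.7955
d((14, 21), (24, -1)) = 24.1661
d((14, 21), (-3, -9)) = 34.4819
d((14, 21), (11, 7)) = 14.3178
d((14, 21), (11, -9)) = 30.1496
d((14, 21), (-2, 27)) = 17.088
d((-20, -14), (24, -1)) = 45.8803
d((-20, -14), (-3, -9)) = 17.72
d((-20, -14), (11, 7)) = 37.4433
d((-20, -14), (11, -9)) = 31.4006
d((-20, -14), (-2, 27)) = 44.7772
d((24, -1), (-3, -9)) = 28.1603
d((24, -1), (11, 7)) = 15.2643
d((24, -1), (11, -9)) = 15.2643
d((24, -1), (-2, 27)) = 38.2099
d((-3, -9), (11, 7)) = 21.2603
d((-3, -9), (11, -9)) = 14.0
d((-3, -9), (-2, 27)) = 36.0139
d((11, 7), (11, -9)) = 16.0
d((11, 7), (-2, 27)) = 23.8537
d((11, -9), (-2, 27)) = 38.2753

Closest pair: (15, 19) and (14, 21) with distance 2.2361

The closest pair is (15, 19) and (14, 21) with Euclidean distance 2.2361. For 10 points, brute-force pairwise comparison is shown above. For large n, the divide-and-conquer algorithm (sort by x, recurse on halves, check the dividing strip) achieves O(n log n).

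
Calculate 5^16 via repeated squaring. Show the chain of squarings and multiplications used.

Computing 5^16 by squaring (build up from 5^1; each line after the first costs one multiplication):

5^1 = 5
5^2 = (5^1)^2 = 5^2 = 25
5^4 = (5^2)^2 = 25^2 = 625
5^8 = (5^4)^2 = 625^2 = 390625
5^16 = (5^8)^2 = 390625^2 = 152587890625

Result: 152587890625
Multiplications needed: 4 (4 lines after 5^1)

5^16 = 152587890625. Using exponentiation by squaring, this requires 4 multiplications. The key idea: if the exponent is even, square the half-power; if odd, multiply by the base once.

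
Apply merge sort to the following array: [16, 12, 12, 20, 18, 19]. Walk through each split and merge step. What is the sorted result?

Merge sort trace:

Split: [16, 12, 12, 20, 18, 19] -> [16, 12, 12] and [20, 18, 19]
  Split: [16, 12, 12] -> [16] and [12, 12]
    Split: [12, 12] -> [12] and [12]
    Merge: [12] + [12] -> [12, 12]
  Merge: [16] + [12, 12] -> [12, 12, 16]
  Split: [20, 18, 19] -> [20] and [18, 19]
    Split: [18, 19] -> [18] and [19]
    Merge: [18] + [19] -> [18, 19]
  Merge: [20] + [18, 19] -> [18, 19, 20]
Merge: [12, 12, 16] + [18, 19, 20] -> [12, 12, 16, 18, 19, 20]

Final sorted array: [12, 12, 16, 18, 19, 20]

The merge sort proceeds by recursively splitting the array and merging sorted halves.
After all merges, the sorted array is [12, 12, 16, 18, 19, 20].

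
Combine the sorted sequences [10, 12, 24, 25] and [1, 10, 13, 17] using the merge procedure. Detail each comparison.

Merging process:

Compare 10 vs 1: take 1 from right. Merged: [1]
Compare 10 vs 10: take 10 from left. Merged: [1, 10]
Compare 12 vs 10: take 10 from right. Merged: [1, 10, 10]
Compare 12 vs 13: take 12 from left. Merged: [1, 10, 10, 12]
Compare 24 vs 13: take 13 from right. Merged: [1, 10, 10, 12, 13]
Compare 24 vs 17: take 17 from right. Merged: [1, 10, 10, 12, 13, 17]
Append remaining from left: [24, 25]. Merged: [1, 10, 10, 12, 13, 17, 24, 25]

Final merged array: [1, 10, 10, 12, 13, 17, 24, 25]
Total comparisons: 6

The merged array is [1, 10, 10, 12, 13, 17, 24, 25], requiring 6 comparisons. The merge step runs in O(n) time where n is the total number of elements.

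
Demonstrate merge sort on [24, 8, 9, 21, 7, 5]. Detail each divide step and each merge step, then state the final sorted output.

Merge sort trace:

Split: [24, 8, 9, 21, 7, 5] -> [24, 8, 9] and [21, 7, 5]
  Split: [24, 8, 9] -> [24] and [8, 9]
    Split: [8, 9] -> [8] and [9]
    Merge: [8] + [9] -> [8, 9]
  Merge: [24] + [8, 9] -> [8, 9, 24]
  Split: [21, 7, 5] -> [21] and [7, 5]
    Split: [7, 5] -> [7] and [5]
    Merge: [7] + [5] -> [5, 7]
  Merge: [21] + [5, 7] -> [5, 7, 21]
Merge: [8, 9, 24] + [5, 7, 21] -> [5, 7, 8, 9, 21, 24]

Final sorted array: [5, 7, 8, 9, 21, 24]

The merge sort proceeds by recursively splitting the array and merging sorted halves.
After all merges, the sorted array is [5, 7, 8, 9, 21, 24].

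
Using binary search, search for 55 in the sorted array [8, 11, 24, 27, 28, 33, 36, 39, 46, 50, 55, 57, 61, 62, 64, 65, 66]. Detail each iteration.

Binary search for 55 in [8, 11, 24, 27, 28, 33, 36, 39, 46, 50, 55, 57, 61, 62, 64, 65, 66]:

lo=0, hi=16, mid=8, arr[mid]=46 -> 46 < 55, search right half
lo=9, hi=16, mid=12, arr[mid]=61 -> 61 > 55, search left half
lo=9, hi=11, mid=10, arr[mid]=55 -> Found target at index 10!

Binary search finds 55 at index 10 after 3 comparisons. The search repeatedly halves the search space by comparing with the middle element.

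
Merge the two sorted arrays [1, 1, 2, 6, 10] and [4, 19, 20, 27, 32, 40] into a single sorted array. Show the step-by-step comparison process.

Merging process:

Compare 1 vs 4: take 1 from left. Merged: [1]
Compare 1 vs 4: take 1 from left. Merged: [1, 1]
Compare 2 vs 4: take 2 from left. Merged: [1, 1, 2]
Compare 6 vs 4: take 4 from right. Merged: [1, 1, 2, 4]
Compare 6 vs 19: take 6 from left. Merged: [1, 1, 2, 4, 6]
Compare 10 vs 19: take 10 from left. Merged: [1, 1, 2, 4, 6, 10]
Append remaining from right: [19, 20, 27, 32, 40]. Merged: [1, 1, 2, 4, 6, 10, 19, 20, 27, 32, 40]

Final merged array: [1, 1, 2, 4, 6, 10, 19, 20, 27, 32, 40]
Total comparisons: 6

The merged array is [1, 1, 2, 4, 6, 10, 19, 20, 27, 32, 40], requiring 6 comparisons. The merge step runs in O(n) time where n is the total number of elements.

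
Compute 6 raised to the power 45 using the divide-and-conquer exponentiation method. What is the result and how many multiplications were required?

Computing 6^45 by squaring (build up from 6^1; each line after the first costs one multiplication):

6^1 = 6
6^2 = (6^1)^2 = 6^2 = 36
6^4 = (6^2)^2 = 36^2 = 1296
6^5 = 6 * 6^4 = 6 * 1296 = 7776
6^10 = (6^5)^2 = 7776^2 = 60466176
6^11 = 6 * 6^10 = 6 * 60466176 = 362797056
6^22 = (6^11)^2 = 362797056^2 = 131621703842267136
6^44 = (6^22)^2 = 131621703842267136^2 = 17324272922341479351919144385642496
6^45 = 6 * 6^44 = 6 * 17324272922341479351919144385642496 = 103945637534048876111514866313854976

Result: 103945637534048876111514866313854976
Multiplications needed: 8 (8 lines after 6^1)

6^45 = 103945637534048876111514866313854976. Using exponentiation by squaring, this requires 8 multiplications. The key idea: if the exponent is even, square the half-power; if odd, multiply by the base once.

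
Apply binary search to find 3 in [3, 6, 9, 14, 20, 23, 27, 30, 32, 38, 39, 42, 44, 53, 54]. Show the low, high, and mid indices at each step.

Binary search for 3 in [3, 6, 9, 14, 20, 23, 27, 30, 32, 38, 39, 42, 44, 53, 54]:

lo=0, hi=14, mid=7, arr[mid]=30 -> 30 > 3, search left half
lo=0, hi=6, mid=3, arr[mid]=14 -> 14 > 3, search left half
lo=0, hi=2, mid=1, arr[mid]=6 -> 6 > 3, search left half
lo=0, hi=0, mid=0, arr[mid]=3 -> Found target at index 0!

Binary search finds 3 at index 0 after 4 comparisons. The search repeatedly halves the search space by comparing with the middle element.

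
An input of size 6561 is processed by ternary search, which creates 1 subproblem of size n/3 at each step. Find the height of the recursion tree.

For divide and conquer with division factor 3:

Problem sizes at each level:
Level 0: 6561
Level 1: 2187
Level 2: 729
Level 3: 243
Level 4: 81
Level 5: 27
Level 6: 9
Level 7: 3
Level 8: 1

The root is level 0 and the size-1 base case is level 8 (the tree spans levels 0 through 8, i.e. 9 levels counting the root), so the depth is the number of divisions: log_3(6561) = 8

The recursion tree depth is log_3(6561) = 8. At each level, the problem size is divided by 3, so it takes 8 divisions to reduce to a base case of size 1. The algorithm makes 1 recursive call at each level.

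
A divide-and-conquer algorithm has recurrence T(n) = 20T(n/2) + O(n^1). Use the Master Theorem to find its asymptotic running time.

Master Theorem for T(n) = 20T(n/2) + O(n^1):

a = 20, b = 2, c = 1
log_b(a) = log_2(20) = 4.3219

Case 1: c = 1 < log_2(20) = 4.3219
T(n) = O(n^(log_2 20))

For T(n) = 20T(n/2) + O(n^1): log_2(20) = 4.3219. This is Case 1 of the Master Theorem (c < log_b(a), work dominated by leaves), giving O(n^(log_2 20)).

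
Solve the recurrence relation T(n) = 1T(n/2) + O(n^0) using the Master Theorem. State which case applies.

Master Theorem for T(n) = 1T(n/2) + O(n^0):

a = 1, b = 2, c = 0
log_b(a) = log_2(1) = 0.0000

Case 2: c = 0 = log_2(1) = 0.0000
T(n) = O(n^0 log n) = O(log n)

For T(n) = 1T(n/2) + O(n^0): log_2(1) = 0.0000. This is Case 2 of the Master Theorem (c = log_b(a), equal work at all levels), giving O(log n).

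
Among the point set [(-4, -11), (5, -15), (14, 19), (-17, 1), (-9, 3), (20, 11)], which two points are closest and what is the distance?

Computing all pairwise distances among 6 points:

d((-4, -11), (5, -15)) = 9.8489
d((-4, -11), (14, 19)) = 34.9857
d((-4, -11), (-17, 1)) = 17.6918
d((-4, -11), (-9, 3)) = 14.8661
d((-4, -11), (20, 11)) = 32.5576
d((5, -15), (14, 19)) = 35.171
d((5, -15), (-17, 1)) = 27.2029
d((5, -15), (-9, 3)) = 22.8035
d((5, -15), (20, 11)) = 30.0167
d((14, 19), (-17, 1)) = 35.8469
d((14, 19), (-9, 3)) = 28.0179
d((14, 19), (20, 11)) = 10.0
d((-17, 1), (-9, 3)) = 8.2462 <-- minimum
d((-17, 1), (20, 11)) = 38.3275
d((-9, 3), (20, 11)) = 30.0832

Closest pair: (-17, 1) and (-9, 3) with distance 8.2462

The closest pair is (-17, 1) and (-9, 3) with Euclidean distance 8.2462. For 6 points, brute-force pairwise comparison is shown above. For large n, the divide-and-conquer algorithm (sort by x, recurse on halves, check the dividing strip) achieves O(n log n).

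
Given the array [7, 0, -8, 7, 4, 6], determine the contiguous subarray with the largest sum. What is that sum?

Using Kadane's algorithm on [7, 0, -8, 7, 4, 6]:

Scanning through the array:
Position 1 (value 0): max_ending_here = 7, max_so_far = 7
Position 2 (value -8): max_ending_here = -1, max_so_far = 7
Position 3 (value 7): max_ending_here = 7, max_so_far = 7
Position 4 (value 4): max_ending_here = 11, max_so_far = 11
Position 5 (value 6): max_ending_here = 17, max_so_far = 17

Maximum subarray: [7, 4, 6]
Maximum sum: 17

The maximum subarray is [7, 4, 6] with sum 17. This subarray runs from index 3 to index 5.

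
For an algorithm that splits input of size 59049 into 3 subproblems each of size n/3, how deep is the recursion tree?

For divide and conquer with division factor 3:

Problem sizes at each level:
Level 0: 59049
Level 1: 19683
Level 2: 6561
Level 3: 2187
Level 4: 729
Level 5: 243
Level 6: 81
Level 7: 27
Level 8: 9
Level 9: 3
Level 10: 1

The root is level 0 and the size-1 base case is level 10 (the tree spans levels 0 through 10, i.e. 11 levels counting the root), so the depth is the number of divisions: log_3(59049) = 10

The recursion tree depth is log_3(59049) = 10. At each level, the problem size is divided by 3, so it takes 10 divisions to reduce to a base case of size 1. The algorithm makes 3 recursive calls at each level.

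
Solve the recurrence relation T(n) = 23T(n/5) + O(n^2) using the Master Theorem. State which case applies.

Master Theorem for T(n) = 23T(n/5) + O(n^2):

a = 23, b = 5, c = 2
log_b(a) = log_5(23) = 1.9482

Case 3: c = 2 > log_5(23) = 1.9482
T(n) = O(n^2) = O(n^2)

For T(n) = 23T(n/5) + O(n^2): log_5(23) = 1.9482. This is Case 3 of the Master Theorem (c > log_b(a), work dominated by root), giving O(n^2).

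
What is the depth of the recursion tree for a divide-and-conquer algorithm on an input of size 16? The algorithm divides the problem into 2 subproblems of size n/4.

For divide and conquer with division factor 4:

Problem sizes at each level:
Level 0: 16
Level 1: 4
Level 2: 1

The root is level 0 and the size-1 base case is level 2 (the tree spans levels 0 through 2, i.e. 3 levels counting the root), so the depth is the number of divisions: log_4(16) = 2

The recursion tree depth is log_4(16) = 2. At each level, the problem size is divided by 4, so it takes 2 divisions to reduce to a base case of size 1. The algorithm makes 2 recursive calls at each level.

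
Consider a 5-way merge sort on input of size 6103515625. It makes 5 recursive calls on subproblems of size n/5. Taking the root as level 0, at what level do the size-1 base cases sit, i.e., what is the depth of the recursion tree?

For divide and conquer with division factor 5:

Problem sizes at each level:
Level 0: 6103515625
Level 1: 1220703125
Level 2: 244140625
Level 3: 48828125
Level 4: 9765625
Level 5: 1953125
Level 6: 390625
Level 7: 78125
Level 8: 15625
Level 9: 3125
Level 10: 625
Level 11: 125
Level 12: 25
Level 13: 5
Level 14: 1

The root is level 0 and the size-1 base case is level 14 (the tree spans levels 0 through 14, i.e. 15 levels counting the root), so the depth is the number of divisions: log_5(6103515625) = 14

The recursion tree depth is log_5(6103515625) = 14. At each level, the problem size is divided by 5, so it takes 14 divisions to reduce to a base case of size 1. The algorithm makes 5 recursive calls at each level.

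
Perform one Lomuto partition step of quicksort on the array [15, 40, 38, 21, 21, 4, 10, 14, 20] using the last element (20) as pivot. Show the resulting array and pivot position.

Lomuto partition with pivot = 20:

Initial array: [15, 40, 38, 21, 21, 4, 10, 14, 20]

arr[0]=15 <= 20: swap with position 0, array becomes [15, 40, 38, 21, 21, 4, 10, 14, 20]
arr[1]=40 > 20: no swap
arr[2]=38 > 20: no swap
arr[3]=21 > 20: no swap
arr[4]=21 > 20: no swap
arr[5]=4 <= 20: swap with position 1, array becomes [15, 4, 38, 21, 21, 40, 10, 14, 20]
arr[6]=10 <= 20: swap with position 2, array becomes [15, 4, 10, 21, 21, 40, 38, 14, 20]
arr[7]=14 <= 20: swap with position 3, array becomes [15, 4, 10, 14, 21, 40, 38, 21, 20]

Place pivot at position 4: [15, 4, 10, 14, 20, 40, 38, 21, 21]
Pivot position: 4

After partitioning with pivot 20, the array becomes [15, 4, 10, 14, 20, 40, 38, 21, 21]. The pivot is placed at index 4. All elements to the left of the pivot are <= 20, and all elements to the right are > 20.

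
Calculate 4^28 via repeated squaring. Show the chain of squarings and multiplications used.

Computing 4^28 by squaring (build up from 4^1; each line after the first costs one multiplication):

4^1 = 4
4^2 = (4^1)^2 = 4^2 = 16
4^3 = 4 * 4^2 = 4 * 16 = 64
4^6 = (4^3)^2 = 64^2 = 4096
4^7 = 4 * 4^6 = 4 * 4096 = 16384
4^14 = (4^7)^2 = 16384^2 = 268435456
4^28 = (4^14)^2 = 268435456^2 = 72057594037927936

Result: 72057594037927936
Multiplications needed: 6 (6 lines after 4^1)

4^28 = 72057594037927936. Using exponentiation by squaring, this requires 6 multiplications. The key idea: if the exponent is even, square the half-power; if odd, multiply by the base once.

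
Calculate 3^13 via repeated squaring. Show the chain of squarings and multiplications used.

Computing 3^13 by squaring (build up from 3^1; each line after the first costs one multiplication):

3^1 = 3
3^2 = (3^1)^2 = 3^2 = 9
3^3 = 3 * 3^2 = 3 * 9 = 27
3^6 = (3^3)^2 = 27^2 = 729
3^12 = (3^6)^2 = 729^2 = 531441
3^13 = 3 * 3^12 = 3 * 531441 = 1594323

Result: 1594323
Multiplications needed: 5 (5 lines after 3^1)

3^13 = 1594323. Using exponentiation by squaring, this requires 5 multiplications. The key idea: if the exponent is even, square the half-power; if odd, multiply by the base once.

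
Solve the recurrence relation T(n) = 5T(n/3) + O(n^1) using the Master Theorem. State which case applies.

Master Theorem for T(n) = 5T(n/3) + O(n^1):

a = 5, b = 3, c = 1
log_b(a) = log_3(5) = 1.4650

Case 1: c = 1 < log_3(5) = 1.4650
T(n) = O(n^(log_3 5))

For T(n) = 5T(n/3) + O(n^1): log_3(5) = 1.4650. This is Case 1 of the Master Theorem (c < log_b(a), work dominated by leaves), giving O(n^(log_3 5)).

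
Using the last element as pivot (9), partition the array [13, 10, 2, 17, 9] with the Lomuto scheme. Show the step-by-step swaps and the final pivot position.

Lomuto partition with pivot = 9:

Initial array: [13, 10, 2, 17, 9]

arr[0]=13 > 9: no swap
arr[1]=10 > 9: no swap
arr[2]=2 <= 9: swap with position 0, array becomes [2, 10, 13, 17, 9]
arr[3]=17 > 9: no swap

Place pivot at position 1: [2, 9, 13, 17, 10]
Pivot position: 1

After partitioning with pivot 9, the array becomes [2, 9, 13, 17, 10]. The pivot is placed at index 1. All elements to the left of the pivot are <= 9, and all elements to the right are > 9.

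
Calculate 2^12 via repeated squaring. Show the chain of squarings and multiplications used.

Computing 2^12 by squaring (build up from 2^1; each line after the first costs one multiplication):

2^1 = 2
2^2 = (2^1)^2 = 2^2 = 4
2^3 = 2 * 2^2 = 2 * 4 = 8
2^6 = (2^3)^2 = 8^2 = 64
2^12 = (2^6)^2 = 64^2 = 4096

Result: 4096
Multiplications needed: 4 (4 lines after 2^1)

2^12 = 4096. Using exponentiation by squaring, this requires 4 multiplications. The key idea: if the exponent is even, square the half-power; if odd, multiply by the base once.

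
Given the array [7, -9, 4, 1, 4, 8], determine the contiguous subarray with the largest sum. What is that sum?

Using Kadane's algorithm on [7, -9, 4, 1, 4, 8]:

Scanning through the array:
Position 1 (value -9): max_ending_here = -2, max_so_far = 7
Position 2 (value 4): max_ending_here = 4, max_so_far = 7
Position 3 (value 1): max_ending_here = 5, max_so_far = 7
Position 4 (value 4): max_ending_here = 9, max_so_far = 9
Position 5 (value 8): max_ending_here = 17, max_so_far = 17

Maximum subarray: [4, 1, 4, 8]
Maximum sum: 17

The maximum subarray is [4, 1, 4, 8] with sum 17. This subarray runs from index 2 to index 5.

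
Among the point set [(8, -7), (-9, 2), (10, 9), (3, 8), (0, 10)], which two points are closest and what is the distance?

Computing all pairwise distances among 5 points:

d((8, -7), (-9, 2)) = 19.2354
d((8, -7), (10, 9)) = 16.1245
d((8, -7), (3, 8)) = 15.8114
d((8, -7), (0, 10)) = 18.7883
d((-9, 2), (10, 9)) = 20.2485
d((-9, 2), (3, 8)) = 13.4164
d((-9, 2), (0, 10)) = 12.0416
d((10, 9), (3, 8)) = 7.0711
d((10, 9), (0, 10)) = 10.0499
d((3, 8), (0, 10)) = 3.6056 <-- minimum

Closest pair: (3, 8) and (0, 10) with distance 3.6056

The closest pair is (3, 8) and (0, 10) with Euclidean distance 3.6056. For 5 points, brute-force pairwise comparison is shown above. For large n, the divide-and-conquer algorithm (sort by x, recurse on halves, check the dividing strip) achieves O(n log n).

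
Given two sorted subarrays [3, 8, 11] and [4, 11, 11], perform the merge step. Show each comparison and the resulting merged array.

Merging process:

Compare 3 vs 4: take 3 from left. Merged: [3]
Compare 8 vs 4: take 4 from right. Merged: [3, 4]
Compare 8 vs 11: take 8 from left. Merged: [3, 4, 8]
Compare 11 vs 11: take 11 from left. Merged: [3, 4, 8, 11]
Append remaining from right: [11, 11]. Merged: [3, 4, 8, 11, 11, 11]

Final merged array: [3, 4, 8, 11, 11, 11]
Total comparisons: 4

The merged array is [3, 4, 8, 11, 11, 11], requiring 4 comparisons. The merge step runs in O(n) time where n is the total number of elements.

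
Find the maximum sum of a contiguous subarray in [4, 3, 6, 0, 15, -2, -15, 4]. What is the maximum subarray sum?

Using Kadane's algorithm on [4, 3, 6, 0, 15, -2, -15, 4]:

Scanning through the array:
Position 1 (value 3): max_ending_here = 7, max_so_far = 7
Position 2 (value 6): max_ending_here = 13, max_so_far = 13
Position 3 (value 0): max_ending_here = 13, max_so_far = 13
Position 4 (value 15): max_ending_here = 28, max_so_far = 28
Position 5 (value -2): max_ending_here = 26, max_so_far = 28
Position 6 (value -15): max_ending_here = 11, max_so_far = 28
Position 7 (value 4): max_ending_here = 15, max_so_far = 28

Maximum subarray: [4, 3, 6, 0, 15]
Maximum sum: 28

The maximum subarray is [4, 3, 6, 0, 15] with sum 28. This subarray runs from index 0 to index 4.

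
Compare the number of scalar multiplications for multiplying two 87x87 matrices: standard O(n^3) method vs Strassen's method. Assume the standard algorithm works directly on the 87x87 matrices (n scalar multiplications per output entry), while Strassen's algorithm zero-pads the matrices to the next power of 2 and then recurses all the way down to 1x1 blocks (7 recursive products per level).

Matrix multiplication for 87x87 matrices:

Strassen's algorithm requires power-of-2 dimensions. Pad 87x87 to 128x128 (next power of 2).

Standard algorithm: 87^3 = 658503 multiplications
Strassen's algorithm: 7^(log2(128)) = 7^7 = 823543 multiplications
Difference: 658503 - 823543 = -165040 (Strassen uses MORE here due to padding overhead — for small or just-over-power-of-2 n, padding can outweigh the per-level savings)

Standard: 658503 multiplications (87^3). Strassen: 823543 multiplications (7^7, after padding to 128x128). Strassen reduces 8 recursive multiplications to 7 at each level.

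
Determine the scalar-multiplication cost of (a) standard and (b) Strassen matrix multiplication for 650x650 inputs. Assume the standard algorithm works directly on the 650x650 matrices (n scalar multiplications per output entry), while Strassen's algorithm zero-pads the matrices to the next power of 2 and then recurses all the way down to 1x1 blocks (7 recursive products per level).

Matrix multiplication for 650x650 matrices:

Strassen's algorithm requires power-of-2 dimensions. Pad 650x650 to 1024x1024 (next power of 2).

Standard algorithm: 650^3 = 274625000 multiplications
Strassen's algorithm: 7^(log2(1024)) = 7^10 = 282475249 multiplications
Difference: 274625000 - 282475249 = -7850249 (Strassen uses MORE here due to padding overhead — for small or just-over-power-of-2 n, padding can outweigh the per-level savings)

Standard: 274625000 multiplications (650^3). Strassen: 282475249 multiplications (7^10, after padding to 1024x1024). Strassen reduces 8 recursive multiplications to 7 at each level.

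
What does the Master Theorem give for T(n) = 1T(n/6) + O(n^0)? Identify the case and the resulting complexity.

Master Theorem for T(n) = 1T(n/6) + O(n^0):

a = 1, b = 6, c = 0
log_b(a) = log_6(1) = 0.0000

Case 2: c = 0 = log_6(1) = 0.0000
T(n) = O(n^0 log n) = O(log n)

For T(n) = 1T(n/6) + O(n^0): log_6(1) = 0.0000. This is Case 2 of the Master Theorem (c = log_b(a), equal work at all levels), giving O(log n).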